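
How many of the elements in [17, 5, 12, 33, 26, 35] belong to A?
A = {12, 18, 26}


Set A = {12, 18, 26}
Candidates: [17, 5, 12, 33, 26, 35]
Check each candidate:
17 ∉ A, 5 ∉ A, 12 ∈ A, 33 ∉ A, 26 ∈ A, 35 ∉ A
Count of candidates in A: 2

2


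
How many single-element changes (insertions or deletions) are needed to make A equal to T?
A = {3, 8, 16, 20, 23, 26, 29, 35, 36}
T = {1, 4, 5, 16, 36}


Set A = {3, 8, 16, 20, 23, 26, 29, 35, 36}
Set T = {1, 4, 5, 16, 36}
Elements to remove from A (in A, not in T): {3, 8, 20, 23, 26, 29, 35} → 7 removals
Elements to add to A (in T, not in A): {1, 4, 5} → 3 additions
Total edits = 7 + 3 = 10

10


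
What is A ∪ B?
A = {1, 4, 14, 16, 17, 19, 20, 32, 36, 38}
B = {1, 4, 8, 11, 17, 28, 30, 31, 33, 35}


Set A = {1, 4, 14, 16, 17, 19, 20, 32, 36, 38}
Set B = {1, 4, 8, 11, 17, 28, 30, 31, 33, 35}
A ∪ B includes all elements in either set.
Elements from A: {1, 4, 14, 16, 17, 19, 20, 32, 36, 38}
Elements from B not already included: {8, 11, 28, 30, 31, 33, 35}
A ∪ B = {1, 4, 8, 11, 14, 16, 17, 19, 20, 28, 30, 31, 32, 33, 35, 36, 38}

{1, 4, 8, 11, 14, 16, 17, 19, 20, 28, 30, 31, 32, 33, 35, 36, 38}


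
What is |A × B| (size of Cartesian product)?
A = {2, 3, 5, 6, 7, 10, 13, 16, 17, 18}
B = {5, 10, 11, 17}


Set A = {2, 3, 5, 6, 7, 10, 13, 16, 17, 18} has 10 elements.
Set B = {5, 10, 11, 17} has 4 elements.
|A × B| = |A| × |B| = 10 × 4 = 40

40


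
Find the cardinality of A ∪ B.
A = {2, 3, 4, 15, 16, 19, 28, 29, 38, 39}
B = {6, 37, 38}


Set A = {2, 3, 4, 15, 16, 19, 28, 29, 38, 39}, |A| = 10
Set B = {6, 37, 38}, |B| = 3
A ∩ B = {38}, |A ∩ B| = 1
|A ∪ B| = |A| + |B| - |A ∩ B| = 10 + 3 - 1 = 12

12


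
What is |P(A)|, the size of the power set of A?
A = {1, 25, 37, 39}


Set A = {1, 25, 37, 39}
|A| = 4
The power set P(A) contains all subsets of A.
|P(A)| = 2^|A| = 2^4 = 16

16


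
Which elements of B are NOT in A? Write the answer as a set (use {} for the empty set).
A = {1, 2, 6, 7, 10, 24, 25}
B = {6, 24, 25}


Set A = {1, 2, 6, 7, 10, 24, 25}
Set B = {6, 24, 25}
Check each element of B against A:
6 ∈ A, 24 ∈ A, 25 ∈ A
Elements of B not in A: {}

{}


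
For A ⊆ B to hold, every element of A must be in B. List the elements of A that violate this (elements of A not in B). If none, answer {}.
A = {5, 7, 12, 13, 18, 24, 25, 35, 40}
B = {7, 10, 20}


Set A = {5, 7, 12, 13, 18, 24, 25, 35, 40}
Set B = {7, 10, 20}
Check each element of A against B:
5 ∉ B (include), 7 ∈ B, 12 ∉ B (include), 13 ∉ B (include), 18 ∉ B (include), 24 ∉ B (include), 25 ∉ B (include), 35 ∉ B (include), 40 ∉ B (include)
Elements of A not in B: {5, 12, 13, 18, 24, 25, 35, 40}

{5, 12, 13, 18, 24, 25, 35, 40}


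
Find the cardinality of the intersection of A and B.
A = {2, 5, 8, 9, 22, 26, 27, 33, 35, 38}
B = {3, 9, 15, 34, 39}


Set A = {2, 5, 8, 9, 22, 26, 27, 33, 35, 38}
Set B = {3, 9, 15, 34, 39}
A ∩ B = {9}
|A ∩ B| = 1

1


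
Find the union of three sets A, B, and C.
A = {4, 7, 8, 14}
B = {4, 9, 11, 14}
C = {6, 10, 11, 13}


Set A = {4, 7, 8, 14}
Set B = {4, 9, 11, 14}
Set C = {6, 10, 11, 13}
First, A ∪ B = {4, 7, 8, 9, 11, 14}
Then, (A ∪ B) ∪ C = {4, 6, 7, 8, 9, 10, 11, 13, 14}

{4, 6, 7, 8, 9, 10, 11, 13, 14}


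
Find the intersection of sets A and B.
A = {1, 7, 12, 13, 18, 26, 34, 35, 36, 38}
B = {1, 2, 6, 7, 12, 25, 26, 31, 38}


Set A = {1, 7, 12, 13, 18, 26, 34, 35, 36, 38}
Set B = {1, 2, 6, 7, 12, 25, 26, 31, 38}
A ∩ B includes only elements in both sets.
Check each element of A against B:
1 ✓, 7 ✓, 12 ✓, 13 ✗, 18 ✗, 26 ✓, 34 ✗, 35 ✗, 36 ✗, 38 ✓
A ∩ B = {1, 7, 12, 26, 38}

{1, 7, 12, 26, 38}


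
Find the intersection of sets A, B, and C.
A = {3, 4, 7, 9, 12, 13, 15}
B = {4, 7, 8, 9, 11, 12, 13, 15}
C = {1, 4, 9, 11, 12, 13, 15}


Set A = {3, 4, 7, 9, 12, 13, 15}
Set B = {4, 7, 8, 9, 11, 12, 13, 15}
Set C = {1, 4, 9, 11, 12, 13, 15}
First, A ∩ B = {4, 7, 9, 12, 13, 15}
Then, (A ∩ B) ∩ C = {4, 9, 12, 13, 15}

{4, 9, 12, 13, 15}


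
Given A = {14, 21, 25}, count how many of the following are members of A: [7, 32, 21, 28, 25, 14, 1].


Set A = {14, 21, 25}
Candidates: [7, 32, 21, 28, 25, 14, 1]
Check each candidate:
7 ∉ A, 32 ∉ A, 21 ∈ A, 28 ∉ A, 25 ∈ A, 14 ∈ A, 1 ∉ A
Count of candidates in A: 3

3


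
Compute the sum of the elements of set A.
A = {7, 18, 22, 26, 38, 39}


Set A = {7, 18, 22, 26, 38, 39}
Sum = 7 + 18 + 22 + 26 + 38 + 39 = 150

150


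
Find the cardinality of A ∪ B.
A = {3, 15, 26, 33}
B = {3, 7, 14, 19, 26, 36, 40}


Set A = {3, 15, 26, 33}, |A| = 4
Set B = {3, 7, 14, 19, 26, 36, 40}, |B| = 7
A ∩ B = {3, 26}, |A ∩ B| = 2
|A ∪ B| = |A| + |B| - |A ∩ B| = 4 + 7 - 2 = 9

9


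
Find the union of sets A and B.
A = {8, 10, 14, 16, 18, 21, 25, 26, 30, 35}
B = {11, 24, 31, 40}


Set A = {8, 10, 14, 16, 18, 21, 25, 26, 30, 35}
Set B = {11, 24, 31, 40}
A ∪ B includes all elements in either set.
Elements from A: {8, 10, 14, 16, 18, 21, 25, 26, 30, 35}
Elements from B not already included: {11, 24, 31, 40}
A ∪ B = {8, 10, 11, 14, 16, 18, 21, 24, 25, 26, 30, 31, 35, 40}

{8, 10, 11, 14, 16, 18, 21, 24, 25, 26, 30, 31, 35, 40}


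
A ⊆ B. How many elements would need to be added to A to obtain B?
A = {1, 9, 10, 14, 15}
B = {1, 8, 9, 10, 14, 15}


Set A = {1, 9, 10, 14, 15}, |A| = 5
Set B = {1, 8, 9, 10, 14, 15}, |B| = 6
Since A ⊆ B: B \ A = {8}
|B| - |A| = 6 - 5 = 1

1


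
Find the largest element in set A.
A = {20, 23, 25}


Set A = {20, 23, 25}
Elements in ascending order: 20, 23, 25
The largest element is 25.

25


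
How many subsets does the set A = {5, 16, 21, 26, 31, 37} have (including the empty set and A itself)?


Set A = {5, 16, 21, 26, 31, 37}
|A| = 6
The power set P(A) contains all subsets of A.
|P(A)| = 2^|A| = 2^6 = 64

64


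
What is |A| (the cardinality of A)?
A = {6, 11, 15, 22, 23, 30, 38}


Set A = {6, 11, 15, 22, 23, 30, 38}
Listing elements: 6, 11, 15, 22, 23, 30, 38
Counting: 7 elements
|A| = 7

7


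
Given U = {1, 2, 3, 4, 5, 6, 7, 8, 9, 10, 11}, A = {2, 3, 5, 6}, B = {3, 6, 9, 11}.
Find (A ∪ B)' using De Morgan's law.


U = {1, 2, 3, 4, 5, 6, 7, 8, 9, 10, 11}
A = {2, 3, 5, 6}, B = {3, 6, 9, 11}
A ∪ B = {2, 3, 5, 6, 9, 11}
(A ∪ B)' = U \ (A ∪ B) = {1, 4, 7, 8, 10}
Verification via A' ∩ B': A' = {1, 4, 7, 8, 9, 10, 11}, B' = {1, 2, 4, 5, 7, 8, 10}
A' ∩ B' = {1, 4, 7, 8, 10} ✓

{1, 4, 7, 8, 10}


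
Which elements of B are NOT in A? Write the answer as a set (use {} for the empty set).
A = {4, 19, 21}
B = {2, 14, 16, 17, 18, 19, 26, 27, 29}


Set A = {4, 19, 21}
Set B = {2, 14, 16, 17, 18, 19, 26, 27, 29}
Check each element of B against A:
2 ∉ A (include), 14 ∉ A (include), 16 ∉ A (include), 17 ∉ A (include), 18 ∉ A (include), 19 ∈ A, 26 ∉ A (include), 27 ∉ A (include), 29 ∉ A (include)
Elements of B not in A: {2, 14, 16, 17, 18, 26, 27, 29}

{2, 14, 16, 17, 18, 26, 27, 29}


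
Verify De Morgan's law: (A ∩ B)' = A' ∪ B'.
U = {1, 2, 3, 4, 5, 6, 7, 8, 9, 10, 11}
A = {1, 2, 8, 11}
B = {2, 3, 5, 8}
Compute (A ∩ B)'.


U = {1, 2, 3, 4, 5, 6, 7, 8, 9, 10, 11}
A = {1, 2, 8, 11}, B = {2, 3, 5, 8}
A ∩ B = {2, 8}
(A ∩ B)' = U \ (A ∩ B) = {1, 3, 4, 5, 6, 7, 9, 10, 11}
Verification via A' ∪ B': A' = {3, 4, 5, 6, 7, 9, 10}, B' = {1, 4, 6, 7, 9, 10, 11}
A' ∪ B' = {1, 3, 4, 5, 6, 7, 9, 10, 11} ✓

{1, 3, 4, 5, 6, 7, 9, 10, 11}


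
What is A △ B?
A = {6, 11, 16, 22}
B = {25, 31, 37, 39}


Set A = {6, 11, 16, 22}
Set B = {25, 31, 37, 39}
A △ B = (A \ B) ∪ (B \ A)
Elements in A but not B: {6, 11, 16, 22}
Elements in B but not A: {25, 31, 37, 39}
A △ B = {6, 11, 16, 22, 25, 31, 37, 39}

{6, 11, 16, 22, 25, 31, 37, 39}


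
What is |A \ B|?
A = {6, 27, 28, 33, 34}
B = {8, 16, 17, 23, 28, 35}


Set A = {6, 27, 28, 33, 34}
Set B = {8, 16, 17, 23, 28, 35}
A \ B = {6, 27, 33, 34}
|A \ B| = 4

4


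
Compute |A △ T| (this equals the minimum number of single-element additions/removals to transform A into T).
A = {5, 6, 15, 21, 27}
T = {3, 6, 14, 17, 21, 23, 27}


Set A = {5, 6, 15, 21, 27}
Set T = {3, 6, 14, 17, 21, 23, 27}
Elements to remove from A (in A, not in T): {5, 15} → 2 removals
Elements to add to A (in T, not in A): {3, 14, 17, 23} → 4 additions
Total edits = 2 + 4 = 6

6


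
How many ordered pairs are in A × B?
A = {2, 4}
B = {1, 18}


Set A = {2, 4} has 2 elements.
Set B = {1, 18} has 2 elements.
|A × B| = |A| × |B| = 2 × 2 = 4

4


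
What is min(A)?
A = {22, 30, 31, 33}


Set A = {22, 30, 31, 33}
Elements in ascending order: 22, 30, 31, 33
The smallest element is 22.

22


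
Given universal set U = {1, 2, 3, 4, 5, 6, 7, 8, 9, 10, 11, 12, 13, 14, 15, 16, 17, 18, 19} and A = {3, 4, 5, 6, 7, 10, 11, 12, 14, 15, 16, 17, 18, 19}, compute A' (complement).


Universal set U = {1, 2, 3, 4, 5, 6, 7, 8, 9, 10, 11, 12, 13, 14, 15, 16, 17, 18, 19}
Set A = {3, 4, 5, 6, 7, 10, 11, 12, 14, 15, 16, 17, 18, 19}
A' = U \ A = elements in U but not in A
Checking each element of U:
1 (not in A, include), 2 (not in A, include), 3 (in A, exclude), 4 (in A, exclude), 5 (in A, exclude), 6 (in A, exclude), 7 (in A, exclude), 8 (not in A, include), 9 (not in A, include), 10 (in A, exclude), 11 (in A, exclude), 12 (in A, exclude), 13 (not in A, include), 14 (in A, exclude), 15 (in A, exclude), 16 (in A, exclude), 17 (in A, exclude), 18 (in A, exclude), 19 (in A, exclude)
A' = {1, 2, 8, 9, 13}

{1, 2, 8, 9, 13}


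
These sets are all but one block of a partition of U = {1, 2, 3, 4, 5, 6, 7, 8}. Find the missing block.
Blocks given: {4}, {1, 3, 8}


U = {1, 2, 3, 4, 5, 6, 7, 8}
Shown blocks: {4}, {1, 3, 8}
A partition's blocks are pairwise disjoint and cover U, so the missing block = U \ (union of shown blocks).
Union of shown blocks: {1, 3, 4, 8}
Missing block = U \ (union) = {2, 5, 6, 7}

{2, 5, 6, 7}


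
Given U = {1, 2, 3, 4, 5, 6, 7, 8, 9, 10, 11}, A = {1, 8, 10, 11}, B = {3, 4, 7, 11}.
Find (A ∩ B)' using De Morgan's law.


U = {1, 2, 3, 4, 5, 6, 7, 8, 9, 10, 11}
A = {1, 8, 10, 11}, B = {3, 4, 7, 11}
A ∩ B = {11}
(A ∩ B)' = U \ (A ∩ B) = {1, 2, 3, 4, 5, 6, 7, 8, 9, 10}
Verification via A' ∪ B': A' = {2, 3, 4, 5, 6, 7, 9}, B' = {1, 2, 5, 6, 8, 9, 10}
A' ∪ B' = {1, 2, 3, 4, 5, 6, 7, 8, 9, 10} ✓

{1, 2, 3, 4, 5, 6, 7, 8, 9, 10}


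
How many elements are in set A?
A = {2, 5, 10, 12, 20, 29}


Set A = {2, 5, 10, 12, 20, 29}
Listing elements: 2, 5, 10, 12, 20, 29
Counting: 6 elements
|A| = 6

6


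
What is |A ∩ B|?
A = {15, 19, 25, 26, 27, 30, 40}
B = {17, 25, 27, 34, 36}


Set A = {15, 19, 25, 26, 27, 30, 40}
Set B = {17, 25, 27, 34, 36}
A ∩ B = {25, 27}
|A ∩ B| = 2

2


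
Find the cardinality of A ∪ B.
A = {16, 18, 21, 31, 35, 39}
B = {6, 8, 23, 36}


Set A = {16, 18, 21, 31, 35, 39}, |A| = 6
Set B = {6, 8, 23, 36}, |B| = 4
A ∩ B = {}, |A ∩ B| = 0
|A ∪ B| = |A| + |B| - |A ∩ B| = 6 + 4 - 0 = 10

10


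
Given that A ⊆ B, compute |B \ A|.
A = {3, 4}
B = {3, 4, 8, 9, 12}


Set A = {3, 4}, |A| = 2
Set B = {3, 4, 8, 9, 12}, |B| = 5
Since A ⊆ B: B \ A = {8, 9, 12}
|B| - |A| = 5 - 2 = 3

3


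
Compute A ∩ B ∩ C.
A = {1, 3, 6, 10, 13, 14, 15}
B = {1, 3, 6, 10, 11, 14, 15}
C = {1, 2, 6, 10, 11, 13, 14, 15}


Set A = {1, 3, 6, 10, 13, 14, 15}
Set B = {1, 3, 6, 10, 11, 14, 15}
Set C = {1, 2, 6, 10, 11, 13, 14, 15}
First, A ∩ B = {1, 3, 6, 10, 14, 15}
Then, (A ∩ B) ∩ C = {1, 6, 10, 14, 15}

{1, 6, 10, 14, 15}


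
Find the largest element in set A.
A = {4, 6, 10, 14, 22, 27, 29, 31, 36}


Set A = {4, 6, 10, 14, 22, 27, 29, 31, 36}
Elements in ascending order: 4, 6, 10, 14, 22, 27, 29, 31, 36
The largest element is 36.

36


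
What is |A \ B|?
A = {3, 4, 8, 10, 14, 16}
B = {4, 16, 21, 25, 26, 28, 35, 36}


Set A = {3, 4, 8, 10, 14, 16}
Set B = {4, 16, 21, 25, 26, 28, 35, 36}
A \ B = {3, 8, 10, 14}
|A \ B| = 4

4


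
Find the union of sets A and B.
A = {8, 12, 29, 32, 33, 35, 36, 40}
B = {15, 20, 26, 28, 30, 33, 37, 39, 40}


Set A = {8, 12, 29, 32, 33, 35, 36, 40}
Set B = {15, 20, 26, 28, 30, 33, 37, 39, 40}
A ∪ B includes all elements in either set.
Elements from A: {8, 12, 29, 32, 33, 35, 36, 40}
Elements from B not already included: {15, 20, 26, 28, 30, 37, 39}
A ∪ B = {8, 12, 15, 20, 26, 28, 29, 30, 32, 33, 35, 36, 37, 39, 40}

{8, 12, 15, 20, 26, 28, 29, 30, 32, 33, 35, 36, 37, 39, 40}


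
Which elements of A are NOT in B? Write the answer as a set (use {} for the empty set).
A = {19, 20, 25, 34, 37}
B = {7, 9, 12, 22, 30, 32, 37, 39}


Set A = {19, 20, 25, 34, 37}
Set B = {7, 9, 12, 22, 30, 32, 37, 39}
Check each element of A against B:
19 ∉ B (include), 20 ∉ B (include), 25 ∉ B (include), 34 ∉ B (include), 37 ∈ B
Elements of A not in B: {19, 20, 25, 34}

{19, 20, 25, 34}


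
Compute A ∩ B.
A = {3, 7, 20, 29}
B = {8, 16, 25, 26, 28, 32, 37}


Set A = {3, 7, 20, 29}
Set B = {8, 16, 25, 26, 28, 32, 37}
A ∩ B includes only elements in both sets.
Check each element of A against B:
3 ✗, 7 ✗, 20 ✗, 29 ✗
A ∩ B = {}

{}


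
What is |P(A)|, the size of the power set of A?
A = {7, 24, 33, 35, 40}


Set A = {7, 24, 33, 35, 40}
|A| = 5
The power set P(A) contains all subsets of A.
|P(A)| = 2^|A| = 2^5 = 32

32


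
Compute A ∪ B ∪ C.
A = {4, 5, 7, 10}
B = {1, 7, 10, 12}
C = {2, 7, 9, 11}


Set A = {4, 5, 7, 10}
Set B = {1, 7, 10, 12}
Set C = {2, 7, 9, 11}
First, A ∪ B = {1, 4, 5, 7, 10, 12}
Then, (A ∪ B) ∪ C = {1, 2, 4, 5, 7, 9, 10, 11, 12}

{1, 2, 4, 5, 7, 9, 10, 11, 12}


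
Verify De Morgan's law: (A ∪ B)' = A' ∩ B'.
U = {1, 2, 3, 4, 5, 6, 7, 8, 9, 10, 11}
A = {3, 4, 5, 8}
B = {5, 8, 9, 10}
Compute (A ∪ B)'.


U = {1, 2, 3, 4, 5, 6, 7, 8, 9, 10, 11}
A = {3, 4, 5, 8}, B = {5, 8, 9, 10}
A ∪ B = {3, 4, 5, 8, 9, 10}
(A ∪ B)' = U \ (A ∪ B) = {1, 2, 6, 7, 11}
Verification via A' ∩ B': A' = {1, 2, 6, 7, 9, 10, 11}, B' = {1, 2, 3, 4, 6, 7, 11}
A' ∩ B' = {1, 2, 6, 7, 11} ✓

{1, 2, 6, 7, 11}


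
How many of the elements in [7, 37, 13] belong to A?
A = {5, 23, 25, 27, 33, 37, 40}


Set A = {5, 23, 25, 27, 33, 37, 40}
Candidates: [7, 37, 13]
Check each candidate:
7 ∉ A, 37 ∈ A, 13 ∉ A
Count of candidates in A: 1

1


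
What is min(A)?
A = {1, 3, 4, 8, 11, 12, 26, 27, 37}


Set A = {1, 3, 4, 8, 11, 12, 26, 27, 37}
Elements in ascending order: 1, 3, 4, 8, 11, 12, 26, 27, 37
The smallest element is 1.

1


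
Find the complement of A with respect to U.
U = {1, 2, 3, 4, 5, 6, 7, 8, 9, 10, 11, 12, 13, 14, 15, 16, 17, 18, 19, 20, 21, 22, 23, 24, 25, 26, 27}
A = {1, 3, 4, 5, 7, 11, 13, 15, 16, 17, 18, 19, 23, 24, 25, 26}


Universal set U = {1, 2, 3, 4, 5, 6, 7, 8, 9, 10, 11, 12, 13, 14, 15, 16, 17, 18, 19, 20, 21, 22, 23, 24, 25, 26, 27}
Set A = {1, 3, 4, 5, 7, 11, 13, 15, 16, 17, 18, 19, 23, 24, 25, 26}
A' = U \ A = elements in U but not in A
Checking each element of U:
1 (in A, exclude), 2 (not in A, include), 3 (in A, exclude), 4 (in A, exclude), 5 (in A, exclude), 6 (not in A, include), 7 (in A, exclude), 8 (not in A, include), 9 (not in A, include), 10 (not in A, include), 11 (in A, exclude), 12 (not in A, include), 13 (in A, exclude), 14 (not in A, include), 15 (in A, exclude), 16 (in A, exclude), 17 (in A, exclude), 18 (in A, exclude), 19 (in A, exclude), 20 (not in A, include), 21 (not in A, include), 22 (not in A, include), 23 (in A, exclude), 24 (in A, exclude), 25 (in A, exclude), 26 (in A, exclude), 27 (not in A, include)
A' = {2, 6, 8, 9, 10, 12, 14, 20, 21, 22, 27}

{2, 6, 8, 9, 10, 12, 14, 20, 21, 22, 27}


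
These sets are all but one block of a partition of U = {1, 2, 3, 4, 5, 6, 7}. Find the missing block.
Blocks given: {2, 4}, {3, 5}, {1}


U = {1, 2, 3, 4, 5, 6, 7}
Shown blocks: {2, 4}, {3, 5}, {1}
A partition's blocks are pairwise disjoint and cover U, so the missing block = U \ (union of shown blocks).
Union of shown blocks: {1, 2, 3, 4, 5}
Missing block = U \ (union) = {6, 7}

{6, 7}


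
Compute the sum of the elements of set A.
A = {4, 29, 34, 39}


Set A = {4, 29, 34, 39}
Sum = 4 + 29 + 34 + 39 = 106

106


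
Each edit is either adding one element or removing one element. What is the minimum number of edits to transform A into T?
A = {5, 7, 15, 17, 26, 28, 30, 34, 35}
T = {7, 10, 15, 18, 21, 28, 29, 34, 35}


Set A = {5, 7, 15, 17, 26, 28, 30, 34, 35}
Set T = {7, 10, 15, 18, 21, 28, 29, 34, 35}
Elements to remove from A (in A, not in T): {5, 17, 26, 30} → 4 removals
Elements to add to A (in T, not in A): {10, 18, 21, 29} → 4 additions
Total edits = 4 + 4 = 8

8


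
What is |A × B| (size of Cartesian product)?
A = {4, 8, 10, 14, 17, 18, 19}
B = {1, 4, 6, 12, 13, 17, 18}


Set A = {4, 8, 10, 14, 17, 18, 19} has 7 elements.
Set B = {1, 4, 6, 12, 13, 17, 18} has 7 elements.
|A × B| = |A| × |B| = 7 × 7 = 49

49


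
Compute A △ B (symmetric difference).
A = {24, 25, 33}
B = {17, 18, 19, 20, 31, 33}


Set A = {24, 25, 33}
Set B = {17, 18, 19, 20, 31, 33}
A △ B = (A \ B) ∪ (B \ A)
Elements in A but not B: {24, 25}
Elements in B but not A: {17, 18, 19, 20, 31}
A △ B = {17, 18, 19, 20, 24, 25, 31}

{17, 18, 19, 20, 24, 25, 31}


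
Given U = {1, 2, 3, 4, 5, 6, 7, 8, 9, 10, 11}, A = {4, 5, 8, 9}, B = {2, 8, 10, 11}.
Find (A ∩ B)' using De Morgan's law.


U = {1, 2, 3, 4, 5, 6, 7, 8, 9, 10, 11}
A = {4, 5, 8, 9}, B = {2, 8, 10, 11}
A ∩ B = {8}
(A ∩ B)' = U \ (A ∩ B) = {1, 2, 3, 4, 5, 6, 7, 9, 10, 11}
Verification via A' ∪ B': A' = {1, 2, 3, 6, 7, 10, 11}, B' = {1, 3, 4, 5, 6, 7, 9}
A' ∪ B' = {1, 2, 3, 4, 5, 6, 7, 9, 10, 11} ✓

{1, 2, 3, 4, 5, 6, 7, 9, 10, 11}


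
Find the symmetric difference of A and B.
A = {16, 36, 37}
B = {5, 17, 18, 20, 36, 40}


Set A = {16, 36, 37}
Set B = {5, 17, 18, 20, 36, 40}
A △ B = (A \ B) ∪ (B \ A)
Elements in A but not B: {16, 37}
Elements in B but not A: {5, 17, 18, 20, 40}
A △ B = {5, 16, 17, 18, 20, 37, 40}

{5, 16, 17, 18, 20, 37, 40}


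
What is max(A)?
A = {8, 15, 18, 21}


Set A = {8, 15, 18, 21}
Elements in ascending order: 8, 15, 18, 21
The largest element is 21.

21


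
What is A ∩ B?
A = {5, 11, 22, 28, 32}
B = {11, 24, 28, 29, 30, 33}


Set A = {5, 11, 22, 28, 32}
Set B = {11, 24, 28, 29, 30, 33}
A ∩ B includes only elements in both sets.
Check each element of A against B:
5 ✗, 11 ✓, 22 ✗, 28 ✓, 32 ✗
A ∩ B = {11, 28}

{11, 28}


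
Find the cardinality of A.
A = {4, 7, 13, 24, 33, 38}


Set A = {4, 7, 13, 24, 33, 38}
Listing elements: 4, 7, 13, 24, 33, 38
Counting: 6 elements
|A| = 6

6


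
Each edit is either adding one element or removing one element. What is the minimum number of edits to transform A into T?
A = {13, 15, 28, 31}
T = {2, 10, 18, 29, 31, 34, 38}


Set A = {13, 15, 28, 31}
Set T = {2, 10, 18, 29, 31, 34, 38}
Elements to remove from A (in A, not in T): {13, 15, 28} → 3 removals
Elements to add to A (in T, not in A): {2, 10, 18, 29, 34, 38} → 6 additions
Total edits = 3 + 6 = 9

9


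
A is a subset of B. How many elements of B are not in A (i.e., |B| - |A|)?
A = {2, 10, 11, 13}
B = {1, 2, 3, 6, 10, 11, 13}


Set A = {2, 10, 11, 13}, |A| = 4
Set B = {1, 2, 3, 6, 10, 11, 13}, |B| = 7
Since A ⊆ B: B \ A = {1, 3, 6}
|B| - |A| = 7 - 4 = 3

3


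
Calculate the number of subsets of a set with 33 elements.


The set has 33 elements.
The power set contains all possible subsets.
|P(A)| = 2^|A| = 2^33 = 8589934592

8589934592


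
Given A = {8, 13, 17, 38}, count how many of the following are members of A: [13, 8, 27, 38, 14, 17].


Set A = {8, 13, 17, 38}
Candidates: [13, 8, 27, 38, 14, 17]
Check each candidate:
13 ∈ A, 8 ∈ A, 27 ∉ A, 38 ∈ A, 14 ∉ A, 17 ∈ A
Count of candidates in A: 4

4


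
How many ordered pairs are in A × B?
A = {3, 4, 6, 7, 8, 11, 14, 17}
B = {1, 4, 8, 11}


Set A = {3, 4, 6, 7, 8, 11, 14, 17} has 8 elements.
Set B = {1, 4, 8, 11} has 4 elements.
|A × B| = |A| × |B| = 8 × 4 = 32

32


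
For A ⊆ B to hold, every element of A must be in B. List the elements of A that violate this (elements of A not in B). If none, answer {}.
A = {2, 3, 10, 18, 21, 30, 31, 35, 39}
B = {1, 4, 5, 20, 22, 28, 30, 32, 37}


Set A = {2, 3, 10, 18, 21, 30, 31, 35, 39}
Set B = {1, 4, 5, 20, 22, 28, 30, 32, 37}
Check each element of A against B:
2 ∉ B (include), 3 ∉ B (include), 10 ∉ B (include), 18 ∉ B (include), 21 ∉ B (include), 30 ∈ B, 31 ∉ B (include), 35 ∉ B (include), 39 ∉ B (include)
Elements of A not in B: {2, 3, 10, 18, 21, 31, 35, 39}

{2, 3, 10, 18, 21, 31, 35, 39}


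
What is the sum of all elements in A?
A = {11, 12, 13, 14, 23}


Set A = {11, 12, 13, 14, 23}
Sum = 11 + 12 + 13 + 14 + 23 = 73

73


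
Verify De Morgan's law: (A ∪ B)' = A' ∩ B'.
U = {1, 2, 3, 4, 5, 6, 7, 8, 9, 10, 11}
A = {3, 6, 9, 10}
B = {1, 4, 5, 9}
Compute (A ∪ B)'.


U = {1, 2, 3, 4, 5, 6, 7, 8, 9, 10, 11}
A = {3, 6, 9, 10}, B = {1, 4, 5, 9}
A ∪ B = {1, 3, 4, 5, 6, 9, 10}
(A ∪ B)' = U \ (A ∪ B) = {2, 7, 8, 11}
Verification via A' ∩ B': A' = {1, 2, 4, 5, 7, 8, 11}, B' = {2, 3, 6, 7, 8, 10, 11}
A' ∩ B' = {2, 7, 8, 11} ✓

{2, 7, 8, 11}


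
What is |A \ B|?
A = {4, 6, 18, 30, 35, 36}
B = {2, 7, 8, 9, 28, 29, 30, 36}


Set A = {4, 6, 18, 30, 35, 36}
Set B = {2, 7, 8, 9, 28, 29, 30, 36}
A \ B = {4, 6, 18, 35}
|A \ B| = 4

4


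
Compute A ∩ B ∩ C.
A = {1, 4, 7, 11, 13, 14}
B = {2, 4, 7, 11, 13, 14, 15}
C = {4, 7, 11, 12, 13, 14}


Set A = {1, 4, 7, 11, 13, 14}
Set B = {2, 4, 7, 11, 13, 14, 15}
Set C = {4, 7, 11, 12, 13, 14}
First, A ∩ B = {4, 7, 11, 13, 14}
Then, (A ∩ B) ∩ C = {4, 7, 11, 13, 14}

{4, 7, 11, 13, 14}


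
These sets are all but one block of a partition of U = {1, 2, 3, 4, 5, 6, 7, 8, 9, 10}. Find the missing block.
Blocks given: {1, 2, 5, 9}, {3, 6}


U = {1, 2, 3, 4, 5, 6, 7, 8, 9, 10}
Shown blocks: {1, 2, 5, 9}, {3, 6}
A partition's blocks are pairwise disjoint and cover U, so the missing block = U \ (union of shown blocks).
Union of shown blocks: {1, 2, 3, 5, 6, 9}
Missing block = U \ (union) = {4, 7, 8, 10}

{4, 7, 8, 10}


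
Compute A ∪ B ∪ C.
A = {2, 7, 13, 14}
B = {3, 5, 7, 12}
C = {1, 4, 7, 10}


Set A = {2, 7, 13, 14}
Set B = {3, 5, 7, 12}
Set C = {1, 4, 7, 10}
First, A ∪ B = {2, 3, 5, 7, 12, 13, 14}
Then, (A ∪ B) ∪ C = {1, 2, 3, 4, 5, 7, 10, 12, 13, 14}

{1, 2, 3, 4, 5, 7, 10, 12, 13, 14}


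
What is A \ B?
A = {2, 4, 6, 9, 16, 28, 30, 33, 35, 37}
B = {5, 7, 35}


Set A = {2, 4, 6, 9, 16, 28, 30, 33, 35, 37}
Set B = {5, 7, 35}
A \ B includes elements in A that are not in B.
Check each element of A:
2 (not in B, keep), 4 (not in B, keep), 6 (not in B, keep), 9 (not in B, keep), 16 (not in B, keep), 28 (not in B, keep), 30 (not in B, keep), 33 (not in B, keep), 35 (in B, remove), 37 (not in B, keep)
A \ B = {2, 4, 6, 9, 16, 28, 30, 33, 37}

{2, 4, 6, 9, 16, 28, 30, 33, 37}


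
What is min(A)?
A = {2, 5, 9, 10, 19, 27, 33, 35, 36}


Set A = {2, 5, 9, 10, 19, 27, 33, 35, 36}
Elements in ascending order: 2, 5, 9, 10, 19, 27, 33, 35, 36
The smallest element is 2.

2


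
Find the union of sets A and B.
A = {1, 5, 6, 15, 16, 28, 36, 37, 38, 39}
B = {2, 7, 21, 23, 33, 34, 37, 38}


Set A = {1, 5, 6, 15, 16, 28, 36, 37, 38, 39}
Set B = {2, 7, 21, 23, 33, 34, 37, 38}
A ∪ B includes all elements in either set.
Elements from A: {1, 5, 6, 15, 16, 28, 36, 37, 38, 39}
Elements from B not already included: {2, 7, 21, 23, 33, 34}
A ∪ B = {1, 2, 5, 6, 7, 15, 16, 21, 23, 28, 33, 34, 36, 37, 38, 39}

{1, 2, 5, 6, 7, 15, 16, 21, 23, 28, 33, 34, 36, 37, 38, 39}


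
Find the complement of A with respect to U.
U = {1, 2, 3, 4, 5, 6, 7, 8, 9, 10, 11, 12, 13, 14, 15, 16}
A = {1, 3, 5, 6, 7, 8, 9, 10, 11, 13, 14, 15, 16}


Universal set U = {1, 2, 3, 4, 5, 6, 7, 8, 9, 10, 11, 12, 13, 14, 15, 16}
Set A = {1, 3, 5, 6, 7, 8, 9, 10, 11, 13, 14, 15, 16}
A' = U \ A = elements in U but not in A
Checking each element of U:
1 (in A, exclude), 2 (not in A, include), 3 (in A, exclude), 4 (not in A, include), 5 (in A, exclude), 6 (in A, exclude), 7 (in A, exclude), 8 (in A, exclude), 9 (in A, exclude), 10 (in A, exclude), 11 (in A, exclude), 12 (not in A, include), 13 (in A, exclude), 14 (in A, exclude), 15 (in A, exclude), 16 (in A, exclude)
A' = {2, 4, 12}

{2, 4, 12}


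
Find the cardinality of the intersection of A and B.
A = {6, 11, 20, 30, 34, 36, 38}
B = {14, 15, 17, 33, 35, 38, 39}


Set A = {6, 11, 20, 30, 34, 36, 38}
Set B = {14, 15, 17, 33, 35, 38, 39}
A ∩ B = {38}
|A ∩ B| = 1

1


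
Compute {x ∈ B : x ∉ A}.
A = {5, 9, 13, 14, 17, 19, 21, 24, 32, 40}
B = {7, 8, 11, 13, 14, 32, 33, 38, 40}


Set A = {5, 9, 13, 14, 17, 19, 21, 24, 32, 40}
Set B = {7, 8, 11, 13, 14, 32, 33, 38, 40}
Check each element of B against A:
7 ∉ A (include), 8 ∉ A (include), 11 ∉ A (include), 13 ∈ A, 14 ∈ A, 32 ∈ A, 33 ∉ A (include), 38 ∉ A (include), 40 ∈ A
Elements of B not in A: {7, 8, 11, 33, 38}

{7, 8, 11, 33, 38}


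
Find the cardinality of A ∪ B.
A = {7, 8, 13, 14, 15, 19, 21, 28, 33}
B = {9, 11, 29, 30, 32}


Set A = {7, 8, 13, 14, 15, 19, 21, 28, 33}, |A| = 9
Set B = {9, 11, 29, 30, 32}, |B| = 5
A ∩ B = {}, |A ∩ B| = 0
|A ∪ B| = |A| + |B| - |A ∩ B| = 9 + 5 - 0 = 14

14


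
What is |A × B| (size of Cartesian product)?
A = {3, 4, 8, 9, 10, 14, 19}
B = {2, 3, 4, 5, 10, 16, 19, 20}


Set A = {3, 4, 8, 9, 10, 14, 19} has 7 elements.
Set B = {2, 3, 4, 5, 10, 16, 19, 20} has 8 elements.
|A × B| = |A| × |B| = 7 × 8 = 56

56


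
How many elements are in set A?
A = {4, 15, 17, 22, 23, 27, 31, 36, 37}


Set A = {4, 15, 17, 22, 23, 27, 31, 36, 37}
Listing elements: 4, 15, 17, 22, 23, 27, 31, 36, 37
Counting: 9 elements
|A| = 9

9


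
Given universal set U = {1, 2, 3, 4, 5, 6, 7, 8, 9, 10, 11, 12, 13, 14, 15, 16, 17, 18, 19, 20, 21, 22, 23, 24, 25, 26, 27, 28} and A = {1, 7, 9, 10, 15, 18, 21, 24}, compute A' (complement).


Universal set U = {1, 2, 3, 4, 5, 6, 7, 8, 9, 10, 11, 12, 13, 14, 15, 16, 17, 18, 19, 20, 21, 22, 23, 24, 25, 26, 27, 28}
Set A = {1, 7, 9, 10, 15, 18, 21, 24}
A' = U \ A = elements in U but not in A
Checking each element of U:
1 (in A, exclude), 2 (not in A, include), 3 (not in A, include), 4 (not in A, include), 5 (not in A, include), 6 (not in A, include), 7 (in A, exclude), 8 (not in A, include), 9 (in A, exclude), 10 (in A, exclude), 11 (not in A, include), 12 (not in A, include), 13 (not in A, include), 14 (not in A, include), 15 (in A, exclude), 16 (not in A, include), 17 (not in A, include), 18 (in A, exclude), 19 (not in A, include), 20 (not in A, include), 21 (in A, exclude), 22 (not in A, include), 23 (not in A, include), 24 (in A, exclude), 25 (not in A, include), 26 (not in A, include), 27 (not in A, include), 28 (not in A, include)
A' = {2, 3, 4, 5, 6, 8, 11, 12, 13, 14, 16, 17, 19, 20, 22, 23, 25, 26, 27, 28}

{2, 3, 4, 5, 6, 8, 11, 12, 13, 14, 16, 17, 19, 20, 22, 23, 25, 26, 27, 28}


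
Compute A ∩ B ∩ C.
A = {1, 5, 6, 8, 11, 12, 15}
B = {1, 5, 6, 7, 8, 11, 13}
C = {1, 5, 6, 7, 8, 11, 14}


Set A = {1, 5, 6, 8, 11, 12, 15}
Set B = {1, 5, 6, 7, 8, 11, 13}
Set C = {1, 5, 6, 7, 8, 11, 14}
First, A ∩ B = {1, 5, 6, 8, 11}
Then, (A ∩ B) ∩ C = {1, 5, 6, 8, 11}

{1, 5, 6, 8, 11}


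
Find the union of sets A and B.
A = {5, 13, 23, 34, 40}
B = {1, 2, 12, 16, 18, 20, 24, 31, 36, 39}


Set A = {5, 13, 23, 34, 40}
Set B = {1, 2, 12, 16, 18, 20, 24, 31, 36, 39}
A ∪ B includes all elements in either set.
Elements from A: {5, 13, 23, 34, 40}
Elements from B not already included: {1, 2, 12, 16, 18, 20, 24, 31, 36, 39}
A ∪ B = {1, 2, 5, 12, 13, 16, 18, 20, 23, 24, 31, 34, 36, 39, 40}

{1, 2, 5, 12, 13, 16, 18, 20, 23, 24, 31, 34, 36, 39, 40}


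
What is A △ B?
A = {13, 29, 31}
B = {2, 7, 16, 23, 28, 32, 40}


Set A = {13, 29, 31}
Set B = {2, 7, 16, 23, 28, 32, 40}
A △ B = (A \ B) ∪ (B \ A)
Elements in A but not B: {13, 29, 31}
Elements in B but not A: {2, 7, 16, 23, 28, 32, 40}
A △ B = {2, 7, 13, 16, 23, 28, 29, 31, 32, 40}

{2, 7, 13, 16, 23, 28, 29, 31, 32, 40}


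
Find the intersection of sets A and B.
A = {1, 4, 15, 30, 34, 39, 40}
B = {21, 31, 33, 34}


Set A = {1, 4, 15, 30, 34, 39, 40}
Set B = {21, 31, 33, 34}
A ∩ B includes only elements in both sets.
Check each element of A against B:
1 ✗, 4 ✗, 15 ✗, 30 ✗, 34 ✓, 39 ✗, 40 ✗
A ∩ B = {34}

{34}


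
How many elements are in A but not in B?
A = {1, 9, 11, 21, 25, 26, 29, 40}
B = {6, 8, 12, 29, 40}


Set A = {1, 9, 11, 21, 25, 26, 29, 40}
Set B = {6, 8, 12, 29, 40}
A \ B = {1, 9, 11, 21, 25, 26}
|A \ B| = 6

6


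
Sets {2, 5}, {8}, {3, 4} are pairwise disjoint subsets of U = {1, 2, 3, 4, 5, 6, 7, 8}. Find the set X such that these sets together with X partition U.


U = {1, 2, 3, 4, 5, 6, 7, 8}
Shown blocks: {2, 5}, {8}, {3, 4}
A partition's blocks are pairwise disjoint and cover U, so the missing block = U \ (union of shown blocks).
Union of shown blocks: {2, 3, 4, 5, 8}
Missing block = U \ (union) = {1, 6, 7}

{1, 6, 7}


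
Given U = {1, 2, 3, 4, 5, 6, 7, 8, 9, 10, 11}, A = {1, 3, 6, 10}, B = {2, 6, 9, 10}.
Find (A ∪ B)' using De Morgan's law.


U = {1, 2, 3, 4, 5, 6, 7, 8, 9, 10, 11}
A = {1, 3, 6, 10}, B = {2, 6, 9, 10}
A ∪ B = {1, 2, 3, 6, 9, 10}
(A ∪ B)' = U \ (A ∪ B) = {4, 5, 7, 8, 11}
Verification via A' ∩ B': A' = {2, 4, 5, 7, 8, 9, 11}, B' = {1, 3, 4, 5, 7, 8, 11}
A' ∩ B' = {4, 5, 7, 8, 11} ✓

{4, 5, 7, 8, 11}


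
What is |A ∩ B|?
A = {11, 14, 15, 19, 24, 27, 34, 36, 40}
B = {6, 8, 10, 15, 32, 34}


Set A = {11, 14, 15, 19, 24, 27, 34, 36, 40}
Set B = {6, 8, 10, 15, 32, 34}
A ∩ B = {15, 34}
|A ∩ B| = 2

2


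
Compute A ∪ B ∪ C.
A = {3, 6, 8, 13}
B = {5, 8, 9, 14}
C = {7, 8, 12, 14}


Set A = {3, 6, 8, 13}
Set B = {5, 8, 9, 14}
Set C = {7, 8, 12, 14}
First, A ∪ B = {3, 5, 6, 8, 9, 13, 14}
Then, (A ∪ B) ∪ C = {3, 5, 6, 7, 8, 9, 12, 13, 14}

{3, 5, 6, 7, 8, 9, 12, 13, 14}


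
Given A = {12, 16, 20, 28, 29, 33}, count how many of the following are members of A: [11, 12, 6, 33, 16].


Set A = {12, 16, 20, 28, 29, 33}
Candidates: [11, 12, 6, 33, 16]
Check each candidate:
11 ∉ A, 12 ∈ A, 6 ∉ A, 33 ∈ A, 16 ∈ A
Count of candidates in A: 3

3


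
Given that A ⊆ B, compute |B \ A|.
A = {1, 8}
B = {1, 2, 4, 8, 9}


Set A = {1, 8}, |A| = 2
Set B = {1, 2, 4, 8, 9}, |B| = 5
Since A ⊆ B: B \ A = {2, 4, 9}
|B| - |A| = 5 - 2 = 3

3


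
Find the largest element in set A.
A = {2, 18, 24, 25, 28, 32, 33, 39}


Set A = {2, 18, 24, 25, 28, 32, 33, 39}
Elements in ascending order: 2, 18, 24, 25, 28, 32, 33, 39
The largest element is 39.

39


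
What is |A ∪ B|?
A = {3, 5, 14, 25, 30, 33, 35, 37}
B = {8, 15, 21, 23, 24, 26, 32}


Set A = {3, 5, 14, 25, 30, 33, 35, 37}, |A| = 8
Set B = {8, 15, 21, 23, 24, 26, 32}, |B| = 7
A ∩ B = {}, |A ∩ B| = 0
|A ∪ B| = |A| + |B| - |A ∩ B| = 8 + 7 - 0 = 15

15


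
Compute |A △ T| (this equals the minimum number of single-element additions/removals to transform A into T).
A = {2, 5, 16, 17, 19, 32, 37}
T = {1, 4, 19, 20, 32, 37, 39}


Set A = {2, 5, 16, 17, 19, 32, 37}
Set T = {1, 4, 19, 20, 32, 37, 39}
Elements to remove from A (in A, not in T): {2, 5, 16, 17} → 4 removals
Elements to add to A (in T, not in A): {1, 4, 20, 39} → 4 additions
Total edits = 4 + 4 = 8

8


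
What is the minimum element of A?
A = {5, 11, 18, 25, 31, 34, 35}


Set A = {5, 11, 18, 25, 31, 34, 35}
Elements in ascending order: 5, 11, 18, 25, 31, 34, 35
The smallest element is 5.

5


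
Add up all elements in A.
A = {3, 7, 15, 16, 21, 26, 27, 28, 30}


Set A = {3, 7, 15, 16, 21, 26, 27, 28, 30}
Sum = 3 + 7 + 15 + 16 + 21 + 26 + 27 + 28 + 30 = 173

173


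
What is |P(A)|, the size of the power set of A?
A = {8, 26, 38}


Set A = {8, 26, 38}
|A| = 3
The power set P(A) contains all subsets of A.
|P(A)| = 2^|A| = 2^3 = 8

8


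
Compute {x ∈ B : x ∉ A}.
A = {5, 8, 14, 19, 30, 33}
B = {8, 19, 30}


Set A = {5, 8, 14, 19, 30, 33}
Set B = {8, 19, 30}
Check each element of B against A:
8 ∈ A, 19 ∈ A, 30 ∈ A
Elements of B not in A: {}

{}


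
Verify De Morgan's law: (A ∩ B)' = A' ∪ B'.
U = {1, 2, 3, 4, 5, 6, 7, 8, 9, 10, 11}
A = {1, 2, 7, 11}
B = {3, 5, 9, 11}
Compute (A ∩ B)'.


U = {1, 2, 3, 4, 5, 6, 7, 8, 9, 10, 11}
A = {1, 2, 7, 11}, B = {3, 5, 9, 11}
A ∩ B = {11}
(A ∩ B)' = U \ (A ∩ B) = {1, 2, 3, 4, 5, 6, 7, 8, 9, 10}
Verification via A' ∪ B': A' = {3, 4, 5, 6, 8, 9, 10}, B' = {1, 2, 4, 6, 7, 8, 10}
A' ∪ B' = {1, 2, 3, 4, 5, 6, 7, 8, 9, 10} ✓

{1, 2, 3, 4, 5, 6, 7, 8, 9, 10}


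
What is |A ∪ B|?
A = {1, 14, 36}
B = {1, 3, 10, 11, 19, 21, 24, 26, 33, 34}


Set A = {1, 14, 36}, |A| = 3
Set B = {1, 3, 10, 11, 19, 21, 24, 26, 33, 34}, |B| = 10
A ∩ B = {1}, |A ∩ B| = 1
|A ∪ B| = |A| + |B| - |A ∩ B| = 3 + 10 - 1 = 12

12


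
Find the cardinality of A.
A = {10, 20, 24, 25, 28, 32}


Set A = {10, 20, 24, 25, 28, 32}
Listing elements: 10, 20, 24, 25, 28, 32
Counting: 6 elements
|A| = 6

6


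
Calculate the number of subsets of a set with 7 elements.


The set has 7 elements.
The power set contains all possible subsets.
|P(A)| = 2^|A| = 2^7 = 128

128


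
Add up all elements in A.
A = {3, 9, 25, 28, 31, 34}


Set A = {3, 9, 25, 28, 31, 34}
Sum = 3 + 9 + 25 + 28 + 31 + 34 = 130

130


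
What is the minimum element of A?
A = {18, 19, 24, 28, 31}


Set A = {18, 19, 24, 28, 31}
Elements in ascending order: 18, 19, 24, 28, 31
The smallest element is 18.

18


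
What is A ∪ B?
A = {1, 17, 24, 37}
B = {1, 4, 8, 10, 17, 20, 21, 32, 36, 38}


Set A = {1, 17, 24, 37}
Set B = {1, 4, 8, 10, 17, 20, 21, 32, 36, 38}
A ∪ B includes all elements in either set.
Elements from A: {1, 17, 24, 37}
Elements from B not already included: {4, 8, 10, 20, 21, 32, 36, 38}
A ∪ B = {1, 4, 8, 10, 17, 20, 21, 24, 32, 36, 37, 38}

{1, 4, 8, 10, 17, 20, 21, 24, 32, 36, 37, 38}


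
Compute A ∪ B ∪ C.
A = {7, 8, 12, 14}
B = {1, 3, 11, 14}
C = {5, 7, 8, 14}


Set A = {7, 8, 12, 14}
Set B = {1, 3, 11, 14}
Set C = {5, 7, 8, 14}
First, A ∪ B = {1, 3, 7, 8, 11, 12, 14}
Then, (A ∪ B) ∪ C = {1, 3, 5, 7, 8, 11, 12, 14}

{1, 3, 5, 7, 8, 11, 12, 14}


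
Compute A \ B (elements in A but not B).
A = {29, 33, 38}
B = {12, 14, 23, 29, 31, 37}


Set A = {29, 33, 38}
Set B = {12, 14, 23, 29, 31, 37}
A \ B includes elements in A that are not in B.
Check each element of A:
29 (in B, remove), 33 (not in B, keep), 38 (not in B, keep)
A \ B = {33, 38}

{33, 38}


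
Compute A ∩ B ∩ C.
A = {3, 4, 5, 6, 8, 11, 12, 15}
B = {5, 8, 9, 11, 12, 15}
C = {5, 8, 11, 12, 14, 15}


Set A = {3, 4, 5, 6, 8, 11, 12, 15}
Set B = {5, 8, 9, 11, 12, 15}
Set C = {5, 8, 11, 12, 14, 15}
First, A ∩ B = {5, 8, 11, 12, 15}
Then, (A ∩ B) ∩ C = {5, 8, 11, 12, 15}

{5, 8, 11, 12, 15}


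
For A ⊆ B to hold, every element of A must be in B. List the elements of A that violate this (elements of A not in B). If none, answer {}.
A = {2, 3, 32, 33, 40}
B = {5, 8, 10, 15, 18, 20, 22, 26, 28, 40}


Set A = {2, 3, 32, 33, 40}
Set B = {5, 8, 10, 15, 18, 20, 22, 26, 28, 40}
Check each element of A against B:
2 ∉ B (include), 3 ∉ B (include), 32 ∉ B (include), 33 ∉ B (include), 40 ∈ B
Elements of A not in B: {2, 3, 32, 33}

{2, 3, 32, 33}


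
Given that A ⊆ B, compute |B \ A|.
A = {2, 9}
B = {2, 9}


Set A = {2, 9}, |A| = 2
Set B = {2, 9}, |B| = 2
Since A ⊆ B: B \ A = {}
|B| - |A| = 2 - 2 = 0

0


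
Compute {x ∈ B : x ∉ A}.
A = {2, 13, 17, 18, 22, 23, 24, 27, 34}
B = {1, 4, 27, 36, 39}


Set A = {2, 13, 17, 18, 22, 23, 24, 27, 34}
Set B = {1, 4, 27, 36, 39}
Check each element of B against A:
1 ∉ A (include), 4 ∉ A (include), 27 ∈ A, 36 ∉ A (include), 39 ∉ A (include)
Elements of B not in A: {1, 4, 36, 39}

{1, 4, 36, 39}


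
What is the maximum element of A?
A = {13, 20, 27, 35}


Set A = {13, 20, 27, 35}
Elements in ascending order: 13, 20, 27, 35
The largest element is 35.

35


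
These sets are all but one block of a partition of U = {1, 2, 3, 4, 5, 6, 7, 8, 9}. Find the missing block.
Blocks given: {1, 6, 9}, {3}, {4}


U = {1, 2, 3, 4, 5, 6, 7, 8, 9}
Shown blocks: {1, 6, 9}, {3}, {4}
A partition's blocks are pairwise disjoint and cover U, so the missing block = U \ (union of shown blocks).
Union of shown blocks: {1, 3, 4, 6, 9}
Missing block = U \ (union) = {2, 5, 7, 8}

{2, 5, 7, 8}


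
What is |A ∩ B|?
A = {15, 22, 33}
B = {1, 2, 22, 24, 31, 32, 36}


Set A = {15, 22, 33}
Set B = {1, 2, 22, 24, 31, 32, 36}
A ∩ B = {22}
|A ∩ B| = 1

1


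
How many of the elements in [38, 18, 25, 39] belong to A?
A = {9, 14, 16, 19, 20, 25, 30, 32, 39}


Set A = {9, 14, 16, 19, 20, 25, 30, 32, 39}
Candidates: [38, 18, 25, 39]
Check each candidate:
38 ∉ A, 18 ∉ A, 25 ∈ A, 39 ∈ A
Count of candidates in A: 2

2


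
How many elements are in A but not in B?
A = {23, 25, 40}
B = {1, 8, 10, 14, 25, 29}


Set A = {23, 25, 40}
Set B = {1, 8, 10, 14, 25, 29}
A \ B = {23, 40}
|A \ B| = 2

2


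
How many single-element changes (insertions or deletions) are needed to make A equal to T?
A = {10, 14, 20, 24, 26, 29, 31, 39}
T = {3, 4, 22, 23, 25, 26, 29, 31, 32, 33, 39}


Set A = {10, 14, 20, 24, 26, 29, 31, 39}
Set T = {3, 4, 22, 23, 25, 26, 29, 31, 32, 33, 39}
Elements to remove from A (in A, not in T): {10, 14, 20, 24} → 4 removals
Elements to add to A (in T, not in A): {3, 4, 22, 23, 25, 32, 33} → 7 additions
Total edits = 4 + 7 = 11

11


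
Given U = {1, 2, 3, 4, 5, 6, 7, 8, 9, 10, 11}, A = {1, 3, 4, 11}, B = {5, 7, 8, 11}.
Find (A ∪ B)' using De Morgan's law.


U = {1, 2, 3, 4, 5, 6, 7, 8, 9, 10, 11}
A = {1, 3, 4, 11}, B = {5, 7, 8, 11}
A ∪ B = {1, 3, 4, 5, 7, 8, 11}
(A ∪ B)' = U \ (A ∪ B) = {2, 6, 9, 10}
Verification via A' ∩ B': A' = {2, 5, 6, 7, 8, 9, 10}, B' = {1, 2, 3, 4, 6, 9, 10}
A' ∩ B' = {2, 6, 9, 10} ✓

{2, 6, 9, 10}


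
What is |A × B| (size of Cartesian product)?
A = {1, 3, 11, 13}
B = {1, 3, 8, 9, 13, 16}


Set A = {1, 3, 11, 13} has 4 elements.
Set B = {1, 3, 8, 9, 13, 16} has 6 elements.
|A × B| = |A| × |B| = 4 × 6 = 24

24


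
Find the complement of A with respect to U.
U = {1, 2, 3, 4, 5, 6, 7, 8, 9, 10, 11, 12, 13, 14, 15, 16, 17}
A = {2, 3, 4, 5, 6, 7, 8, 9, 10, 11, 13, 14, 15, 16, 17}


Universal set U = {1, 2, 3, 4, 5, 6, 7, 8, 9, 10, 11, 12, 13, 14, 15, 16, 17}
Set A = {2, 3, 4, 5, 6, 7, 8, 9, 10, 11, 13, 14, 15, 16, 17}
A' = U \ A = elements in U but not in A
Checking each element of U:
1 (not in A, include), 2 (in A, exclude), 3 (in A, exclude), 4 (in A, exclude), 5 (in A, exclude), 6 (in A, exclude), 7 (in A, exclude), 8 (in A, exclude), 9 (in A, exclude), 10 (in A, exclude), 11 (in A, exclude), 12 (not in A, include), 13 (in A, exclude), 14 (in A, exclude), 15 (in A, exclude), 16 (in A, exclude), 17 (in A, exclude)
A' = {1, 12}

{1, 12}


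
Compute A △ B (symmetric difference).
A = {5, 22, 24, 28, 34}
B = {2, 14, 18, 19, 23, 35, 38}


Set A = {5, 22, 24, 28, 34}
Set B = {2, 14, 18, 19, 23, 35, 38}
A △ B = (A \ B) ∪ (B \ A)
Elements in A but not B: {5, 22, 24, 28, 34}
Elements in B but not A: {2, 14, 18, 19, 23, 35, 38}
A △ B = {2, 5, 14, 18, 19, 22, 23, 24, 28, 34, 35, 38}

{2, 5, 14, 18, 19, 22, 23, 24, 28, 34, 35, 38}


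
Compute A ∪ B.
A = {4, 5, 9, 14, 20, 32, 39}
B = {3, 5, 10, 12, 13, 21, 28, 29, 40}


Set A = {4, 5, 9, 14, 20, 32, 39}
Set B = {3, 5, 10, 12, 13, 21, 28, 29, 40}
A ∪ B includes all elements in either set.
Elements from A: {4, 5, 9, 14, 20, 32, 39}
Elements from B not already included: {3, 10, 12, 13, 21, 28, 29, 40}
A ∪ B = {3, 4, 5, 9, 10, 12, 13, 14, 20, 21, 28, 29, 32, 39, 40}

{3, 4, 5, 9, 10, 12, 13, 14, 20, 21, 28, 29, 32, 39, 40}


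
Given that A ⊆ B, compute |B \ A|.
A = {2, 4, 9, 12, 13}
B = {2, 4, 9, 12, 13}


Set A = {2, 4, 9, 12, 13}, |A| = 5
Set B = {2, 4, 9, 12, 13}, |B| = 5
Since A ⊆ B: B \ A = {}
|B| - |A| = 5 - 5 = 0

0
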